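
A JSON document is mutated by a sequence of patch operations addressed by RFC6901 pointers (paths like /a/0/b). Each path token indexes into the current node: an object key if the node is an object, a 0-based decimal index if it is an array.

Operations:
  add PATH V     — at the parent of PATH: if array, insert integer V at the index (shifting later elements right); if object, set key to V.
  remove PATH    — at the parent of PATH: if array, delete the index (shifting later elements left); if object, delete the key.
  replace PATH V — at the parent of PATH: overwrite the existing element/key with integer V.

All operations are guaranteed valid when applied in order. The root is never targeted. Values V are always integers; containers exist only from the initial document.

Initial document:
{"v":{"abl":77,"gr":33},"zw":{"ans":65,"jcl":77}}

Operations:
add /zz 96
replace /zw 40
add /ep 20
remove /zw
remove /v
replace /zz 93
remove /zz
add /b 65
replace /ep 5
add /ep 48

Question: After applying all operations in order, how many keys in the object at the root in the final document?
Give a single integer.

After op 1 (add /zz 96): {"v":{"abl":77,"gr":33},"zw":{"ans":65,"jcl":77},"zz":96}
After op 2 (replace /zw 40): {"v":{"abl":77,"gr":33},"zw":40,"zz":96}
After op 3 (add /ep 20): {"ep":20,"v":{"abl":77,"gr":33},"zw":40,"zz":96}
After op 4 (remove /zw): {"ep":20,"v":{"abl":77,"gr":33},"zz":96}
After op 5 (remove /v): {"ep":20,"zz":96}
After op 6 (replace /zz 93): {"ep":20,"zz":93}
After op 7 (remove /zz): {"ep":20}
After op 8 (add /b 65): {"b":65,"ep":20}
After op 9 (replace /ep 5): {"b":65,"ep":5}
After op 10 (add /ep 48): {"b":65,"ep":48}
Size at the root: 2

Answer: 2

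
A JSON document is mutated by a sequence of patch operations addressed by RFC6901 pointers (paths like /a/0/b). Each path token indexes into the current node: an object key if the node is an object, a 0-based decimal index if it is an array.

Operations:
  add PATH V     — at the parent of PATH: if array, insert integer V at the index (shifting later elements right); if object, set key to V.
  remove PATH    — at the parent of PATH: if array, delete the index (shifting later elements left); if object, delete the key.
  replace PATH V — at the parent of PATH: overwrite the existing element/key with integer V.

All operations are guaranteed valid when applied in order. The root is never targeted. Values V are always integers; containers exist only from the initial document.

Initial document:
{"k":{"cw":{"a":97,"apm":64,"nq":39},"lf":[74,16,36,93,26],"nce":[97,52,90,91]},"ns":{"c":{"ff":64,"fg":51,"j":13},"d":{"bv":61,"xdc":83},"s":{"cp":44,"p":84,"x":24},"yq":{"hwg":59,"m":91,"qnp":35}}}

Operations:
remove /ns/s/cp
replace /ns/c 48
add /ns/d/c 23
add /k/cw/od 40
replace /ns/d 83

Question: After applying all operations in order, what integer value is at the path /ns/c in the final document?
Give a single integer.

After op 1 (remove /ns/s/cp): {"k":{"cw":{"a":97,"apm":64,"nq":39},"lf":[74,16,36,93,26],"nce":[97,52,90,91]},"ns":{"c":{"ff":64,"fg":51,"j":13},"d":{"bv":61,"xdc":83},"s":{"p":84,"x":24},"yq":{"hwg":59,"m":91,"qnp":35}}}
After op 2 (replace /ns/c 48): {"k":{"cw":{"a":97,"apm":64,"nq":39},"lf":[74,16,36,93,26],"nce":[97,52,90,91]},"ns":{"c":48,"d":{"bv":61,"xdc":83},"s":{"p":84,"x":24},"yq":{"hwg":59,"m":91,"qnp":35}}}
After op 3 (add /ns/d/c 23): {"k":{"cw":{"a":97,"apm":64,"nq":39},"lf":[74,16,36,93,26],"nce":[97,52,90,91]},"ns":{"c":48,"d":{"bv":61,"c":23,"xdc":83},"s":{"p":84,"x":24},"yq":{"hwg":59,"m":91,"qnp":35}}}
After op 4 (add /k/cw/od 40): {"k":{"cw":{"a":97,"apm":64,"nq":39,"od":40},"lf":[74,16,36,93,26],"nce":[97,52,90,91]},"ns":{"c":48,"d":{"bv":61,"c":23,"xdc":83},"s":{"p":84,"x":24},"yq":{"hwg":59,"m":91,"qnp":35}}}
After op 5 (replace /ns/d 83): {"k":{"cw":{"a":97,"apm":64,"nq":39,"od":40},"lf":[74,16,36,93,26],"nce":[97,52,90,91]},"ns":{"c":48,"d":83,"s":{"p":84,"x":24},"yq":{"hwg":59,"m":91,"qnp":35}}}
Value at /ns/c: 48

Answer: 48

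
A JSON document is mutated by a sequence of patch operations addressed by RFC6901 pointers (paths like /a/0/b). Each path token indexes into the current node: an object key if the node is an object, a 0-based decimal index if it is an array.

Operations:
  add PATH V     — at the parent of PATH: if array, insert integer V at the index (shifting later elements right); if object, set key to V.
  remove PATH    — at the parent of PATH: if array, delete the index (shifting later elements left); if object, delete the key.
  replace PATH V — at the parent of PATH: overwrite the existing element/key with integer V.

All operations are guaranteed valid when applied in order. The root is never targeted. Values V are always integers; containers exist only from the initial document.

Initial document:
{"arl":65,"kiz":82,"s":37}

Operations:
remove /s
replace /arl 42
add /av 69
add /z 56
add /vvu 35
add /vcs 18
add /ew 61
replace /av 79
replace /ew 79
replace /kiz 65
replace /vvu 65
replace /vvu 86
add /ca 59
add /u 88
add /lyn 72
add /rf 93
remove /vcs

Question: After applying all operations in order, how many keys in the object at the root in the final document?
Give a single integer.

After op 1 (remove /s): {"arl":65,"kiz":82}
After op 2 (replace /arl 42): {"arl":42,"kiz":82}
After op 3 (add /av 69): {"arl":42,"av":69,"kiz":82}
After op 4 (add /z 56): {"arl":42,"av":69,"kiz":82,"z":56}
After op 5 (add /vvu 35): {"arl":42,"av":69,"kiz":82,"vvu":35,"z":56}
After op 6 (add /vcs 18): {"arl":42,"av":69,"kiz":82,"vcs":18,"vvu":35,"z":56}
After op 7 (add /ew 61): {"arl":42,"av":69,"ew":61,"kiz":82,"vcs":18,"vvu":35,"z":56}
After op 8 (replace /av 79): {"arl":42,"av":79,"ew":61,"kiz":82,"vcs":18,"vvu":35,"z":56}
After op 9 (replace /ew 79): {"arl":42,"av":79,"ew":79,"kiz":82,"vcs":18,"vvu":35,"z":56}
After op 10 (replace /kiz 65): {"arl":42,"av":79,"ew":79,"kiz":65,"vcs":18,"vvu":35,"z":56}
After op 11 (replace /vvu 65): {"arl":42,"av":79,"ew":79,"kiz":65,"vcs":18,"vvu":65,"z":56}
After op 12 (replace /vvu 86): {"arl":42,"av":79,"ew":79,"kiz":65,"vcs":18,"vvu":86,"z":56}
After op 13 (add /ca 59): {"arl":42,"av":79,"ca":59,"ew":79,"kiz":65,"vcs":18,"vvu":86,"z":56}
After op 14 (add /u 88): {"arl":42,"av":79,"ca":59,"ew":79,"kiz":65,"u":88,"vcs":18,"vvu":86,"z":56}
After op 15 (add /lyn 72): {"arl":42,"av":79,"ca":59,"ew":79,"kiz":65,"lyn":72,"u":88,"vcs":18,"vvu":86,"z":56}
After op 16 (add /rf 93): {"arl":42,"av":79,"ca":59,"ew":79,"kiz":65,"lyn":72,"rf":93,"u":88,"vcs":18,"vvu":86,"z":56}
After op 17 (remove /vcs): {"arl":42,"av":79,"ca":59,"ew":79,"kiz":65,"lyn":72,"rf":93,"u":88,"vvu":86,"z":56}
Size at the root: 10

Answer: 10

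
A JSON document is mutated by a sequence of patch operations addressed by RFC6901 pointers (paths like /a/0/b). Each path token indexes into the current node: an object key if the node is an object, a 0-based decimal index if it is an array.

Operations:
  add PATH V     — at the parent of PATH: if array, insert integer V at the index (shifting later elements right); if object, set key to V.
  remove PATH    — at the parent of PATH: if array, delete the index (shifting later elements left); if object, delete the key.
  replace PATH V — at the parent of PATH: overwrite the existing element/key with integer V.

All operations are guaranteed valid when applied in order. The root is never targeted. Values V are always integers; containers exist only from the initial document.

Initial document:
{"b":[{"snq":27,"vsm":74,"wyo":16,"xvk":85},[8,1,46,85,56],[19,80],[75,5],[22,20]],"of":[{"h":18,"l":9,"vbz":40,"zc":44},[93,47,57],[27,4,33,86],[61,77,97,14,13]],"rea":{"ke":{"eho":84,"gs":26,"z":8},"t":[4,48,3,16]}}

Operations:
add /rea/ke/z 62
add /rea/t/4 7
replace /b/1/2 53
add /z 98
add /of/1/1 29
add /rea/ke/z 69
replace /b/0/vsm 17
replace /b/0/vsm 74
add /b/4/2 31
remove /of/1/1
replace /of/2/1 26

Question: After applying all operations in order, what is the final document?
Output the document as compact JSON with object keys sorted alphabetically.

Answer: {"b":[{"snq":27,"vsm":74,"wyo":16,"xvk":85},[8,1,53,85,56],[19,80],[75,5],[22,20,31]],"of":[{"h":18,"l":9,"vbz":40,"zc":44},[93,47,57],[27,26,33,86],[61,77,97,14,13]],"rea":{"ke":{"eho":84,"gs":26,"z":69},"t":[4,48,3,16,7]},"z":98}

Derivation:
After op 1 (add /rea/ke/z 62): {"b":[{"snq":27,"vsm":74,"wyo":16,"xvk":85},[8,1,46,85,56],[19,80],[75,5],[22,20]],"of":[{"h":18,"l":9,"vbz":40,"zc":44},[93,47,57],[27,4,33,86],[61,77,97,14,13]],"rea":{"ke":{"eho":84,"gs":26,"z":62},"t":[4,48,3,16]}}
After op 2 (add /rea/t/4 7): {"b":[{"snq":27,"vsm":74,"wyo":16,"xvk":85},[8,1,46,85,56],[19,80],[75,5],[22,20]],"of":[{"h":18,"l":9,"vbz":40,"zc":44},[93,47,57],[27,4,33,86],[61,77,97,14,13]],"rea":{"ke":{"eho":84,"gs":26,"z":62},"t":[4,48,3,16,7]}}
After op 3 (replace /b/1/2 53): {"b":[{"snq":27,"vsm":74,"wyo":16,"xvk":85},[8,1,53,85,56],[19,80],[75,5],[22,20]],"of":[{"h":18,"l":9,"vbz":40,"zc":44},[93,47,57],[27,4,33,86],[61,77,97,14,13]],"rea":{"ke":{"eho":84,"gs":26,"z":62},"t":[4,48,3,16,7]}}
After op 4 (add /z 98): {"b":[{"snq":27,"vsm":74,"wyo":16,"xvk":85},[8,1,53,85,56],[19,80],[75,5],[22,20]],"of":[{"h":18,"l":9,"vbz":40,"zc":44},[93,47,57],[27,4,33,86],[61,77,97,14,13]],"rea":{"ke":{"eho":84,"gs":26,"z":62},"t":[4,48,3,16,7]},"z":98}
After op 5 (add /of/1/1 29): {"b":[{"snq":27,"vsm":74,"wyo":16,"xvk":85},[8,1,53,85,56],[19,80],[75,5],[22,20]],"of":[{"h":18,"l":9,"vbz":40,"zc":44},[93,29,47,57],[27,4,33,86],[61,77,97,14,13]],"rea":{"ke":{"eho":84,"gs":26,"z":62},"t":[4,48,3,16,7]},"z":98}
After op 6 (add /rea/ke/z 69): {"b":[{"snq":27,"vsm":74,"wyo":16,"xvk":85},[8,1,53,85,56],[19,80],[75,5],[22,20]],"of":[{"h":18,"l":9,"vbz":40,"zc":44},[93,29,47,57],[27,4,33,86],[61,77,97,14,13]],"rea":{"ke":{"eho":84,"gs":26,"z":69},"t":[4,48,3,16,7]},"z":98}
After op 7 (replace /b/0/vsm 17): {"b":[{"snq":27,"vsm":17,"wyo":16,"xvk":85},[8,1,53,85,56],[19,80],[75,5],[22,20]],"of":[{"h":18,"l":9,"vbz":40,"zc":44},[93,29,47,57],[27,4,33,86],[61,77,97,14,13]],"rea":{"ke":{"eho":84,"gs":26,"z":69},"t":[4,48,3,16,7]},"z":98}
After op 8 (replace /b/0/vsm 74): {"b":[{"snq":27,"vsm":74,"wyo":16,"xvk":85},[8,1,53,85,56],[19,80],[75,5],[22,20]],"of":[{"h":18,"l":9,"vbz":40,"zc":44},[93,29,47,57],[27,4,33,86],[61,77,97,14,13]],"rea":{"ke":{"eho":84,"gs":26,"z":69},"t":[4,48,3,16,7]},"z":98}
After op 9 (add /b/4/2 31): {"b":[{"snq":27,"vsm":74,"wyo":16,"xvk":85},[8,1,53,85,56],[19,80],[75,5],[22,20,31]],"of":[{"h":18,"l":9,"vbz":40,"zc":44},[93,29,47,57],[27,4,33,86],[61,77,97,14,13]],"rea":{"ke":{"eho":84,"gs":26,"z":69},"t":[4,48,3,16,7]},"z":98}
After op 10 (remove /of/1/1): {"b":[{"snq":27,"vsm":74,"wyo":16,"xvk":85},[8,1,53,85,56],[19,80],[75,5],[22,20,31]],"of":[{"h":18,"l":9,"vbz":40,"zc":44},[93,47,57],[27,4,33,86],[61,77,97,14,13]],"rea":{"ke":{"eho":84,"gs":26,"z":69},"t":[4,48,3,16,7]},"z":98}
After op 11 (replace /of/2/1 26): {"b":[{"snq":27,"vsm":74,"wyo":16,"xvk":85},[8,1,53,85,56],[19,80],[75,5],[22,20,31]],"of":[{"h":18,"l":9,"vbz":40,"zc":44},[93,47,57],[27,26,33,86],[61,77,97,14,13]],"rea":{"ke":{"eho":84,"gs":26,"z":69},"t":[4,48,3,16,7]},"z":98}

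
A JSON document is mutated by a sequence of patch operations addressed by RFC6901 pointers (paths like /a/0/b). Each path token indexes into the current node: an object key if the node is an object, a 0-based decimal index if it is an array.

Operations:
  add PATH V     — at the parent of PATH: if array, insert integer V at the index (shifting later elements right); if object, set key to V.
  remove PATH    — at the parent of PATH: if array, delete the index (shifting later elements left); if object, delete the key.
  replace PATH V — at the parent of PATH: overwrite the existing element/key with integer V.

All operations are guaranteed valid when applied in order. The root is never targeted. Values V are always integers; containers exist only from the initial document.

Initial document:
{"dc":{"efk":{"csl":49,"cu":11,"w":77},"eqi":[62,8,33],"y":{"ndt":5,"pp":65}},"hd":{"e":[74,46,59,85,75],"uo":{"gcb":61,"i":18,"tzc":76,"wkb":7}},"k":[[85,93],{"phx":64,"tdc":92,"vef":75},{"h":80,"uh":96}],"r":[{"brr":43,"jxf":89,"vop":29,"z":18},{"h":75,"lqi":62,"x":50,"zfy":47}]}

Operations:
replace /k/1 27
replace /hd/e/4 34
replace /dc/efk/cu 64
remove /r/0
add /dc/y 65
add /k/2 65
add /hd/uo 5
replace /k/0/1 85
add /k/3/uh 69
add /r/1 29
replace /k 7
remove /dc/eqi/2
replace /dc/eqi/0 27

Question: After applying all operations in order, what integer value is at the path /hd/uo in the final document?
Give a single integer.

After op 1 (replace /k/1 27): {"dc":{"efk":{"csl":49,"cu":11,"w":77},"eqi":[62,8,33],"y":{"ndt":5,"pp":65}},"hd":{"e":[74,46,59,85,75],"uo":{"gcb":61,"i":18,"tzc":76,"wkb":7}},"k":[[85,93],27,{"h":80,"uh":96}],"r":[{"brr":43,"jxf":89,"vop":29,"z":18},{"h":75,"lqi":62,"x":50,"zfy":47}]}
After op 2 (replace /hd/e/4 34): {"dc":{"efk":{"csl":49,"cu":11,"w":77},"eqi":[62,8,33],"y":{"ndt":5,"pp":65}},"hd":{"e":[74,46,59,85,34],"uo":{"gcb":61,"i":18,"tzc":76,"wkb":7}},"k":[[85,93],27,{"h":80,"uh":96}],"r":[{"brr":43,"jxf":89,"vop":29,"z":18},{"h":75,"lqi":62,"x":50,"zfy":47}]}
After op 3 (replace /dc/efk/cu 64): {"dc":{"efk":{"csl":49,"cu":64,"w":77},"eqi":[62,8,33],"y":{"ndt":5,"pp":65}},"hd":{"e":[74,46,59,85,34],"uo":{"gcb":61,"i":18,"tzc":76,"wkb":7}},"k":[[85,93],27,{"h":80,"uh":96}],"r":[{"brr":43,"jxf":89,"vop":29,"z":18},{"h":75,"lqi":62,"x":50,"zfy":47}]}
After op 4 (remove /r/0): {"dc":{"efk":{"csl":49,"cu":64,"w":77},"eqi":[62,8,33],"y":{"ndt":5,"pp":65}},"hd":{"e":[74,46,59,85,34],"uo":{"gcb":61,"i":18,"tzc":76,"wkb":7}},"k":[[85,93],27,{"h":80,"uh":96}],"r":[{"h":75,"lqi":62,"x":50,"zfy":47}]}
After op 5 (add /dc/y 65): {"dc":{"efk":{"csl":49,"cu":64,"w":77},"eqi":[62,8,33],"y":65},"hd":{"e":[74,46,59,85,34],"uo":{"gcb":61,"i":18,"tzc":76,"wkb":7}},"k":[[85,93],27,{"h":80,"uh":96}],"r":[{"h":75,"lqi":62,"x":50,"zfy":47}]}
After op 6 (add /k/2 65): {"dc":{"efk":{"csl":49,"cu":64,"w":77},"eqi":[62,8,33],"y":65},"hd":{"e":[74,46,59,85,34],"uo":{"gcb":61,"i":18,"tzc":76,"wkb":7}},"k":[[85,93],27,65,{"h":80,"uh":96}],"r":[{"h":75,"lqi":62,"x":50,"zfy":47}]}
After op 7 (add /hd/uo 5): {"dc":{"efk":{"csl":49,"cu":64,"w":77},"eqi":[62,8,33],"y":65},"hd":{"e":[74,46,59,85,34],"uo":5},"k":[[85,93],27,65,{"h":80,"uh":96}],"r":[{"h":75,"lqi":62,"x":50,"zfy":47}]}
After op 8 (replace /k/0/1 85): {"dc":{"efk":{"csl":49,"cu":64,"w":77},"eqi":[62,8,33],"y":65},"hd":{"e":[74,46,59,85,34],"uo":5},"k":[[85,85],27,65,{"h":80,"uh":96}],"r":[{"h":75,"lqi":62,"x":50,"zfy":47}]}
After op 9 (add /k/3/uh 69): {"dc":{"efk":{"csl":49,"cu":64,"w":77},"eqi":[62,8,33],"y":65},"hd":{"e":[74,46,59,85,34],"uo":5},"k":[[85,85],27,65,{"h":80,"uh":69}],"r":[{"h":75,"lqi":62,"x":50,"zfy":47}]}
After op 10 (add /r/1 29): {"dc":{"efk":{"csl":49,"cu":64,"w":77},"eqi":[62,8,33],"y":65},"hd":{"e":[74,46,59,85,34],"uo":5},"k":[[85,85],27,65,{"h":80,"uh":69}],"r":[{"h":75,"lqi":62,"x":50,"zfy":47},29]}
After op 11 (replace /k 7): {"dc":{"efk":{"csl":49,"cu":64,"w":77},"eqi":[62,8,33],"y":65},"hd":{"e":[74,46,59,85,34],"uo":5},"k":7,"r":[{"h":75,"lqi":62,"x":50,"zfy":47},29]}
After op 12 (remove /dc/eqi/2): {"dc":{"efk":{"csl":49,"cu":64,"w":77},"eqi":[62,8],"y":65},"hd":{"e":[74,46,59,85,34],"uo":5},"k":7,"r":[{"h":75,"lqi":62,"x":50,"zfy":47},29]}
After op 13 (replace /dc/eqi/0 27): {"dc":{"efk":{"csl":49,"cu":64,"w":77},"eqi":[27,8],"y":65},"hd":{"e":[74,46,59,85,34],"uo":5},"k":7,"r":[{"h":75,"lqi":62,"x":50,"zfy":47},29]}
Value at /hd/uo: 5

Answer: 5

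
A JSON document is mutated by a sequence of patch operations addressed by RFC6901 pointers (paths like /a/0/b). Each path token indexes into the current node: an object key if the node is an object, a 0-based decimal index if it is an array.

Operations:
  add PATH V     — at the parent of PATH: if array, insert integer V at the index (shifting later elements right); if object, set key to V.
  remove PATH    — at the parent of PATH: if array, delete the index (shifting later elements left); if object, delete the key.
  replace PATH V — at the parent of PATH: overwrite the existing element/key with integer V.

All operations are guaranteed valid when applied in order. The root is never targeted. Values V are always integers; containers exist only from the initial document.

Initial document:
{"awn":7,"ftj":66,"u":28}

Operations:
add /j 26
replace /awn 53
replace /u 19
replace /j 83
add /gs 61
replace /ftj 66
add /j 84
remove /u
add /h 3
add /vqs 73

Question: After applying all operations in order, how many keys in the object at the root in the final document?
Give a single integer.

Answer: 6

Derivation:
After op 1 (add /j 26): {"awn":7,"ftj":66,"j":26,"u":28}
After op 2 (replace /awn 53): {"awn":53,"ftj":66,"j":26,"u":28}
After op 3 (replace /u 19): {"awn":53,"ftj":66,"j":26,"u":19}
After op 4 (replace /j 83): {"awn":53,"ftj":66,"j":83,"u":19}
After op 5 (add /gs 61): {"awn":53,"ftj":66,"gs":61,"j":83,"u":19}
After op 6 (replace /ftj 66): {"awn":53,"ftj":66,"gs":61,"j":83,"u":19}
After op 7 (add /j 84): {"awn":53,"ftj":66,"gs":61,"j":84,"u":19}
After op 8 (remove /u): {"awn":53,"ftj":66,"gs":61,"j":84}
After op 9 (add /h 3): {"awn":53,"ftj":66,"gs":61,"h":3,"j":84}
After op 10 (add /vqs 73): {"awn":53,"ftj":66,"gs":61,"h":3,"j":84,"vqs":73}
Size at the root: 6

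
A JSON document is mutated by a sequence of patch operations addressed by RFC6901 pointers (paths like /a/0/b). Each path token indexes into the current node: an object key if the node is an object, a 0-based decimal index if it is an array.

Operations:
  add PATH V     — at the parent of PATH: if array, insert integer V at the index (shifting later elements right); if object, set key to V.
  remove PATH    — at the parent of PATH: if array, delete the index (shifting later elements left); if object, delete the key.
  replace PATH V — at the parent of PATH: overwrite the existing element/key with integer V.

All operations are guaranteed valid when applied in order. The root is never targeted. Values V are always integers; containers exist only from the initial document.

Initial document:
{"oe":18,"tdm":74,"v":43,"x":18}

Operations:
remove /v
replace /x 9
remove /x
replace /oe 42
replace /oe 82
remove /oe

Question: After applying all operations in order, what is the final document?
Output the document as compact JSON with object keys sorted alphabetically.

Answer: {"tdm":74}

Derivation:
After op 1 (remove /v): {"oe":18,"tdm":74,"x":18}
After op 2 (replace /x 9): {"oe":18,"tdm":74,"x":9}
After op 3 (remove /x): {"oe":18,"tdm":74}
After op 4 (replace /oe 42): {"oe":42,"tdm":74}
After op 5 (replace /oe 82): {"oe":82,"tdm":74}
After op 6 (remove /oe): {"tdm":74}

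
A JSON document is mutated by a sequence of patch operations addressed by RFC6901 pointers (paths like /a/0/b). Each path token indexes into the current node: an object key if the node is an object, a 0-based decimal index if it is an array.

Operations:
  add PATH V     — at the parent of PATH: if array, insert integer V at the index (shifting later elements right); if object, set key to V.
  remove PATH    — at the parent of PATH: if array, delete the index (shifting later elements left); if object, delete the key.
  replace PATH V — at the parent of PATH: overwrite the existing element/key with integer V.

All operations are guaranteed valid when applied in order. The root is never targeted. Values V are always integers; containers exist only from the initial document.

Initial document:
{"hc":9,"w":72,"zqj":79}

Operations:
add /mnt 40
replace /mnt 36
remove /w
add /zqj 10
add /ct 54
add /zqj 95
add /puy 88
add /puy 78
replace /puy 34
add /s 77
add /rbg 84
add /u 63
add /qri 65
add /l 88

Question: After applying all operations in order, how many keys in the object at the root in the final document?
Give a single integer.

After op 1 (add /mnt 40): {"hc":9,"mnt":40,"w":72,"zqj":79}
After op 2 (replace /mnt 36): {"hc":9,"mnt":36,"w":72,"zqj":79}
After op 3 (remove /w): {"hc":9,"mnt":36,"zqj":79}
After op 4 (add /zqj 10): {"hc":9,"mnt":36,"zqj":10}
After op 5 (add /ct 54): {"ct":54,"hc":9,"mnt":36,"zqj":10}
After op 6 (add /zqj 95): {"ct":54,"hc":9,"mnt":36,"zqj":95}
After op 7 (add /puy 88): {"ct":54,"hc":9,"mnt":36,"puy":88,"zqj":95}
After op 8 (add /puy 78): {"ct":54,"hc":9,"mnt":36,"puy":78,"zqj":95}
After op 9 (replace /puy 34): {"ct":54,"hc":9,"mnt":36,"puy":34,"zqj":95}
After op 10 (add /s 77): {"ct":54,"hc":9,"mnt":36,"puy":34,"s":77,"zqj":95}
After op 11 (add /rbg 84): {"ct":54,"hc":9,"mnt":36,"puy":34,"rbg":84,"s":77,"zqj":95}
After op 12 (add /u 63): {"ct":54,"hc":9,"mnt":36,"puy":34,"rbg":84,"s":77,"u":63,"zqj":95}
After op 13 (add /qri 65): {"ct":54,"hc":9,"mnt":36,"puy":34,"qri":65,"rbg":84,"s":77,"u":63,"zqj":95}
After op 14 (add /l 88): {"ct":54,"hc":9,"l":88,"mnt":36,"puy":34,"qri":65,"rbg":84,"s":77,"u":63,"zqj":95}
Size at the root: 10

Answer: 10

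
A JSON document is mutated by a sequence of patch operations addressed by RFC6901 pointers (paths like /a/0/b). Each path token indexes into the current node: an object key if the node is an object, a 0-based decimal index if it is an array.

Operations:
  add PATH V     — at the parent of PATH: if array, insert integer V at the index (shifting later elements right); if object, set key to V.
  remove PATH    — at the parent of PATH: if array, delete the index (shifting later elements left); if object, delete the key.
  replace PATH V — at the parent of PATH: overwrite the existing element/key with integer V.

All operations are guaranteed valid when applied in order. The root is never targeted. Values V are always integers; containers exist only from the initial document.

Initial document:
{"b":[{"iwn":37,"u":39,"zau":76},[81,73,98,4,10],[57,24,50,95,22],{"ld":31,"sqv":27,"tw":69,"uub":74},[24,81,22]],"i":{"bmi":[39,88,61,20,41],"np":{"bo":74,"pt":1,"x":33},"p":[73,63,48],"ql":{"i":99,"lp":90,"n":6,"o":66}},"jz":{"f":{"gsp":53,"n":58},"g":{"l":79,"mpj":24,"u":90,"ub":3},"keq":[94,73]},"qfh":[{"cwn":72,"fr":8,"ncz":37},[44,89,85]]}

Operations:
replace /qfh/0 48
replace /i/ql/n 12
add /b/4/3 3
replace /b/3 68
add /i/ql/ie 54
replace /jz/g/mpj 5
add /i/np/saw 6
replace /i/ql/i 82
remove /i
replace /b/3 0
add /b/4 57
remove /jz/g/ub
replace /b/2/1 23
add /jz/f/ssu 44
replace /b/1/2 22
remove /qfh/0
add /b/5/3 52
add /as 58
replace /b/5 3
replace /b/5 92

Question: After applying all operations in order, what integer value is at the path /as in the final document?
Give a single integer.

Answer: 58

Derivation:
After op 1 (replace /qfh/0 48): {"b":[{"iwn":37,"u":39,"zau":76},[81,73,98,4,10],[57,24,50,95,22],{"ld":31,"sqv":27,"tw":69,"uub":74},[24,81,22]],"i":{"bmi":[39,88,61,20,41],"np":{"bo":74,"pt":1,"x":33},"p":[73,63,48],"ql":{"i":99,"lp":90,"n":6,"o":66}},"jz":{"f":{"gsp":53,"n":58},"g":{"l":79,"mpj":24,"u":90,"ub":3},"keq":[94,73]},"qfh":[48,[44,89,85]]}
After op 2 (replace /i/ql/n 12): {"b":[{"iwn":37,"u":39,"zau":76},[81,73,98,4,10],[57,24,50,95,22],{"ld":31,"sqv":27,"tw":69,"uub":74},[24,81,22]],"i":{"bmi":[39,88,61,20,41],"np":{"bo":74,"pt":1,"x":33},"p":[73,63,48],"ql":{"i":99,"lp":90,"n":12,"o":66}},"jz":{"f":{"gsp":53,"n":58},"g":{"l":79,"mpj":24,"u":90,"ub":3},"keq":[94,73]},"qfh":[48,[44,89,85]]}
After op 3 (add /b/4/3 3): {"b":[{"iwn":37,"u":39,"zau":76},[81,73,98,4,10],[57,24,50,95,22],{"ld":31,"sqv":27,"tw":69,"uub":74},[24,81,22,3]],"i":{"bmi":[39,88,61,20,41],"np":{"bo":74,"pt":1,"x":33},"p":[73,63,48],"ql":{"i":99,"lp":90,"n":12,"o":66}},"jz":{"f":{"gsp":53,"n":58},"g":{"l":79,"mpj":24,"u":90,"ub":3},"keq":[94,73]},"qfh":[48,[44,89,85]]}
After op 4 (replace /b/3 68): {"b":[{"iwn":37,"u":39,"zau":76},[81,73,98,4,10],[57,24,50,95,22],68,[24,81,22,3]],"i":{"bmi":[39,88,61,20,41],"np":{"bo":74,"pt":1,"x":33},"p":[73,63,48],"ql":{"i":99,"lp":90,"n":12,"o":66}},"jz":{"f":{"gsp":53,"n":58},"g":{"l":79,"mpj":24,"u":90,"ub":3},"keq":[94,73]},"qfh":[48,[44,89,85]]}
After op 5 (add /i/ql/ie 54): {"b":[{"iwn":37,"u":39,"zau":76},[81,73,98,4,10],[57,24,50,95,22],68,[24,81,22,3]],"i":{"bmi":[39,88,61,20,41],"np":{"bo":74,"pt":1,"x":33},"p":[73,63,48],"ql":{"i":99,"ie":54,"lp":90,"n":12,"o":66}},"jz":{"f":{"gsp":53,"n":58},"g":{"l":79,"mpj":24,"u":90,"ub":3},"keq":[94,73]},"qfh":[48,[44,89,85]]}
After op 6 (replace /jz/g/mpj 5): {"b":[{"iwn":37,"u":39,"zau":76},[81,73,98,4,10],[57,24,50,95,22],68,[24,81,22,3]],"i":{"bmi":[39,88,61,20,41],"np":{"bo":74,"pt":1,"x":33},"p":[73,63,48],"ql":{"i":99,"ie":54,"lp":90,"n":12,"o":66}},"jz":{"f":{"gsp":53,"n":58},"g":{"l":79,"mpj":5,"u":90,"ub":3},"keq":[94,73]},"qfh":[48,[44,89,85]]}
After op 7 (add /i/np/saw 6): {"b":[{"iwn":37,"u":39,"zau":76},[81,73,98,4,10],[57,24,50,95,22],68,[24,81,22,3]],"i":{"bmi":[39,88,61,20,41],"np":{"bo":74,"pt":1,"saw":6,"x":33},"p":[73,63,48],"ql":{"i":99,"ie":54,"lp":90,"n":12,"o":66}},"jz":{"f":{"gsp":53,"n":58},"g":{"l":79,"mpj":5,"u":90,"ub":3},"keq":[94,73]},"qfh":[48,[44,89,85]]}
After op 8 (replace /i/ql/i 82): {"b":[{"iwn":37,"u":39,"zau":76},[81,73,98,4,10],[57,24,50,95,22],68,[24,81,22,3]],"i":{"bmi":[39,88,61,20,41],"np":{"bo":74,"pt":1,"saw":6,"x":33},"p":[73,63,48],"ql":{"i":82,"ie":54,"lp":90,"n":12,"o":66}},"jz":{"f":{"gsp":53,"n":58},"g":{"l":79,"mpj":5,"u":90,"ub":3},"keq":[94,73]},"qfh":[48,[44,89,85]]}
After op 9 (remove /i): {"b":[{"iwn":37,"u":39,"zau":76},[81,73,98,4,10],[57,24,50,95,22],68,[24,81,22,3]],"jz":{"f":{"gsp":53,"n":58},"g":{"l":79,"mpj":5,"u":90,"ub":3},"keq":[94,73]},"qfh":[48,[44,89,85]]}
After op 10 (replace /b/3 0): {"b":[{"iwn":37,"u":39,"zau":76},[81,73,98,4,10],[57,24,50,95,22],0,[24,81,22,3]],"jz":{"f":{"gsp":53,"n":58},"g":{"l":79,"mpj":5,"u":90,"ub":3},"keq":[94,73]},"qfh":[48,[44,89,85]]}
After op 11 (add /b/4 57): {"b":[{"iwn":37,"u":39,"zau":76},[81,73,98,4,10],[57,24,50,95,22],0,57,[24,81,22,3]],"jz":{"f":{"gsp":53,"n":58},"g":{"l":79,"mpj":5,"u":90,"ub":3},"keq":[94,73]},"qfh":[48,[44,89,85]]}
After op 12 (remove /jz/g/ub): {"b":[{"iwn":37,"u":39,"zau":76},[81,73,98,4,10],[57,24,50,95,22],0,57,[24,81,22,3]],"jz":{"f":{"gsp":53,"n":58},"g":{"l":79,"mpj":5,"u":90},"keq":[94,73]},"qfh":[48,[44,89,85]]}
After op 13 (replace /b/2/1 23): {"b":[{"iwn":37,"u":39,"zau":76},[81,73,98,4,10],[57,23,50,95,22],0,57,[24,81,22,3]],"jz":{"f":{"gsp":53,"n":58},"g":{"l":79,"mpj":5,"u":90},"keq":[94,73]},"qfh":[48,[44,89,85]]}
After op 14 (add /jz/f/ssu 44): {"b":[{"iwn":37,"u":39,"zau":76},[81,73,98,4,10],[57,23,50,95,22],0,57,[24,81,22,3]],"jz":{"f":{"gsp":53,"n":58,"ssu":44},"g":{"l":79,"mpj":5,"u":90},"keq":[94,73]},"qfh":[48,[44,89,85]]}
After op 15 (replace /b/1/2 22): {"b":[{"iwn":37,"u":39,"zau":76},[81,73,22,4,10],[57,23,50,95,22],0,57,[24,81,22,3]],"jz":{"f":{"gsp":53,"n":58,"ssu":44},"g":{"l":79,"mpj":5,"u":90},"keq":[94,73]},"qfh":[48,[44,89,85]]}
After op 16 (remove /qfh/0): {"b":[{"iwn":37,"u":39,"zau":76},[81,73,22,4,10],[57,23,50,95,22],0,57,[24,81,22,3]],"jz":{"f":{"gsp":53,"n":58,"ssu":44},"g":{"l":79,"mpj":5,"u":90},"keq":[94,73]},"qfh":[[44,89,85]]}
After op 17 (add /b/5/3 52): {"b":[{"iwn":37,"u":39,"zau":76},[81,73,22,4,10],[57,23,50,95,22],0,57,[24,81,22,52,3]],"jz":{"f":{"gsp":53,"n":58,"ssu":44},"g":{"l":79,"mpj":5,"u":90},"keq":[94,73]},"qfh":[[44,89,85]]}
After op 18 (add /as 58): {"as":58,"b":[{"iwn":37,"u":39,"zau":76},[81,73,22,4,10],[57,23,50,95,22],0,57,[24,81,22,52,3]],"jz":{"f":{"gsp":53,"n":58,"ssu":44},"g":{"l":79,"mpj":5,"u":90},"keq":[94,73]},"qfh":[[44,89,85]]}
After op 19 (replace /b/5 3): {"as":58,"b":[{"iwn":37,"u":39,"zau":76},[81,73,22,4,10],[57,23,50,95,22],0,57,3],"jz":{"f":{"gsp":53,"n":58,"ssu":44},"g":{"l":79,"mpj":5,"u":90},"keq":[94,73]},"qfh":[[44,89,85]]}
After op 20 (replace /b/5 92): {"as":58,"b":[{"iwn":37,"u":39,"zau":76},[81,73,22,4,10],[57,23,50,95,22],0,57,92],"jz":{"f":{"gsp":53,"n":58,"ssu":44},"g":{"l":79,"mpj":5,"u":90},"keq":[94,73]},"qfh":[[44,89,85]]}
Value at /as: 58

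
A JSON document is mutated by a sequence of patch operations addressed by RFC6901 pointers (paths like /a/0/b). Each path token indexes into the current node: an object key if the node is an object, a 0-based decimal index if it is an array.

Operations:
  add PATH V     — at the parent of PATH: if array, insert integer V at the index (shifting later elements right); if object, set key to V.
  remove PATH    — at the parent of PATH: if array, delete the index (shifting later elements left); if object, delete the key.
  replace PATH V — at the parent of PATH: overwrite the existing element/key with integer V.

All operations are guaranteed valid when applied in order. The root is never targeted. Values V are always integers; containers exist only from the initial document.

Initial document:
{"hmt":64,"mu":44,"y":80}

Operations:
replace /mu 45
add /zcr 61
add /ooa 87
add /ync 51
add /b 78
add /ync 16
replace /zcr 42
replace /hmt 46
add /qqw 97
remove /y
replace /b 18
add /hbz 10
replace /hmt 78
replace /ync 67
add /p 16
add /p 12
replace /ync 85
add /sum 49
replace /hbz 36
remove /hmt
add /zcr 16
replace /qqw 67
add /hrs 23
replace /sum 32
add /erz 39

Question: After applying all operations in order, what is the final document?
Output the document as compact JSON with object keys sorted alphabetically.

Answer: {"b":18,"erz":39,"hbz":36,"hrs":23,"mu":45,"ooa":87,"p":12,"qqw":67,"sum":32,"ync":85,"zcr":16}

Derivation:
After op 1 (replace /mu 45): {"hmt":64,"mu":45,"y":80}
After op 2 (add /zcr 61): {"hmt":64,"mu":45,"y":80,"zcr":61}
After op 3 (add /ooa 87): {"hmt":64,"mu":45,"ooa":87,"y":80,"zcr":61}
After op 4 (add /ync 51): {"hmt":64,"mu":45,"ooa":87,"y":80,"ync":51,"zcr":61}
After op 5 (add /b 78): {"b":78,"hmt":64,"mu":45,"ooa":87,"y":80,"ync":51,"zcr":61}
After op 6 (add /ync 16): {"b":78,"hmt":64,"mu":45,"ooa":87,"y":80,"ync":16,"zcr":61}
After op 7 (replace /zcr 42): {"b":78,"hmt":64,"mu":45,"ooa":87,"y":80,"ync":16,"zcr":42}
After op 8 (replace /hmt 46): {"b":78,"hmt":46,"mu":45,"ooa":87,"y":80,"ync":16,"zcr":42}
After op 9 (add /qqw 97): {"b":78,"hmt":46,"mu":45,"ooa":87,"qqw":97,"y":80,"ync":16,"zcr":42}
After op 10 (remove /y): {"b":78,"hmt":46,"mu":45,"ooa":87,"qqw":97,"ync":16,"zcr":42}
After op 11 (replace /b 18): {"b":18,"hmt":46,"mu":45,"ooa":87,"qqw":97,"ync":16,"zcr":42}
After op 12 (add /hbz 10): {"b":18,"hbz":10,"hmt":46,"mu":45,"ooa":87,"qqw":97,"ync":16,"zcr":42}
After op 13 (replace /hmt 78): {"b":18,"hbz":10,"hmt":78,"mu":45,"ooa":87,"qqw":97,"ync":16,"zcr":42}
After op 14 (replace /ync 67): {"b":18,"hbz":10,"hmt":78,"mu":45,"ooa":87,"qqw":97,"ync":67,"zcr":42}
After op 15 (add /p 16): {"b":18,"hbz":10,"hmt":78,"mu":45,"ooa":87,"p":16,"qqw":97,"ync":67,"zcr":42}
After op 16 (add /p 12): {"b":18,"hbz":10,"hmt":78,"mu":45,"ooa":87,"p":12,"qqw":97,"ync":67,"zcr":42}
After op 17 (replace /ync 85): {"b":18,"hbz":10,"hmt":78,"mu":45,"ooa":87,"p":12,"qqw":97,"ync":85,"zcr":42}
After op 18 (add /sum 49): {"b":18,"hbz":10,"hmt":78,"mu":45,"ooa":87,"p":12,"qqw":97,"sum":49,"ync":85,"zcr":42}
After op 19 (replace /hbz 36): {"b":18,"hbz":36,"hmt":78,"mu":45,"ooa":87,"p":12,"qqw":97,"sum":49,"ync":85,"zcr":42}
After op 20 (remove /hmt): {"b":18,"hbz":36,"mu":45,"ooa":87,"p":12,"qqw":97,"sum":49,"ync":85,"zcr":42}
After op 21 (add /zcr 16): {"b":18,"hbz":36,"mu":45,"ooa":87,"p":12,"qqw":97,"sum":49,"ync":85,"zcr":16}
After op 22 (replace /qqw 67): {"b":18,"hbz":36,"mu":45,"ooa":87,"p":12,"qqw":67,"sum":49,"ync":85,"zcr":16}
After op 23 (add /hrs 23): {"b":18,"hbz":36,"hrs":23,"mu":45,"ooa":87,"p":12,"qqw":67,"sum":49,"ync":85,"zcr":16}
After op 24 (replace /sum 32): {"b":18,"hbz":36,"hrs":23,"mu":45,"ooa":87,"p":12,"qqw":67,"sum":32,"ync":85,"zcr":16}
After op 25 (add /erz 39): {"b":18,"erz":39,"hbz":36,"hrs":23,"mu":45,"ooa":87,"p":12,"qqw":67,"sum":32,"ync":85,"zcr":16}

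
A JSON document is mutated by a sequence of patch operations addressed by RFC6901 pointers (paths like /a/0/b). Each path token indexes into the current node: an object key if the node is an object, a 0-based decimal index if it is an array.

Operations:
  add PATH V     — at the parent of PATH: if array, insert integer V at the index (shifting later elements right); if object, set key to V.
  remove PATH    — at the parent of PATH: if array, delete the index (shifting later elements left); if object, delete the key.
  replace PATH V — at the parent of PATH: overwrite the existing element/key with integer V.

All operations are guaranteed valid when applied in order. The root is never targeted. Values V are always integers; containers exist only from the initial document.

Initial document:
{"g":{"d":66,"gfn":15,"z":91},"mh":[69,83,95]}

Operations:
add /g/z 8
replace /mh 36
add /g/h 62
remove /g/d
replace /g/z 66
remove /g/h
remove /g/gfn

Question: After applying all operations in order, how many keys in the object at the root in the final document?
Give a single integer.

Answer: 2

Derivation:
After op 1 (add /g/z 8): {"g":{"d":66,"gfn":15,"z":8},"mh":[69,83,95]}
After op 2 (replace /mh 36): {"g":{"d":66,"gfn":15,"z":8},"mh":36}
After op 3 (add /g/h 62): {"g":{"d":66,"gfn":15,"h":62,"z":8},"mh":36}
After op 4 (remove /g/d): {"g":{"gfn":15,"h":62,"z":8},"mh":36}
After op 5 (replace /g/z 66): {"g":{"gfn":15,"h":62,"z":66},"mh":36}
After op 6 (remove /g/h): {"g":{"gfn":15,"z":66},"mh":36}
After op 7 (remove /g/gfn): {"g":{"z":66},"mh":36}
Size at the root: 2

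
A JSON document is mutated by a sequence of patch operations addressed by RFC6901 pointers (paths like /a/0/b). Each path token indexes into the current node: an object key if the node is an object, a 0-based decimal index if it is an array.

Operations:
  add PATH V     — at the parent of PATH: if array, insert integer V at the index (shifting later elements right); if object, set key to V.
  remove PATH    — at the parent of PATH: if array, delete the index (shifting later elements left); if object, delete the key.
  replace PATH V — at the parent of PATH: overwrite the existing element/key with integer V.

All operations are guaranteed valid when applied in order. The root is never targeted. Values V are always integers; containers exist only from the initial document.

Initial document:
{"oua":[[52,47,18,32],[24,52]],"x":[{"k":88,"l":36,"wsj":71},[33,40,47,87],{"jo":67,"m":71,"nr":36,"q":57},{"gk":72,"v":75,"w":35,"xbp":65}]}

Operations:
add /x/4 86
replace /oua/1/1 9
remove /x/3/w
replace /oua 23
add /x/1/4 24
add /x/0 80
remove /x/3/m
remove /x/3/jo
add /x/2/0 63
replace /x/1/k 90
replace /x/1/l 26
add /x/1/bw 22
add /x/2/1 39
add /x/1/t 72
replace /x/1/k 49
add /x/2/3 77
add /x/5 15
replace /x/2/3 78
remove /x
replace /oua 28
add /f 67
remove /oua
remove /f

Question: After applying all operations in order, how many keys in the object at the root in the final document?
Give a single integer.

Answer: 0

Derivation:
After op 1 (add /x/4 86): {"oua":[[52,47,18,32],[24,52]],"x":[{"k":88,"l":36,"wsj":71},[33,40,47,87],{"jo":67,"m":71,"nr":36,"q":57},{"gk":72,"v":75,"w":35,"xbp":65},86]}
After op 2 (replace /oua/1/1 9): {"oua":[[52,47,18,32],[24,9]],"x":[{"k":88,"l":36,"wsj":71},[33,40,47,87],{"jo":67,"m":71,"nr":36,"q":57},{"gk":72,"v":75,"w":35,"xbp":65},86]}
After op 3 (remove /x/3/w): {"oua":[[52,47,18,32],[24,9]],"x":[{"k":88,"l":36,"wsj":71},[33,40,47,87],{"jo":67,"m":71,"nr":36,"q":57},{"gk":72,"v":75,"xbp":65},86]}
After op 4 (replace /oua 23): {"oua":23,"x":[{"k":88,"l":36,"wsj":71},[33,40,47,87],{"jo":67,"m":71,"nr":36,"q":57},{"gk":72,"v":75,"xbp":65},86]}
After op 5 (add /x/1/4 24): {"oua":23,"x":[{"k":88,"l":36,"wsj":71},[33,40,47,87,24],{"jo":67,"m":71,"nr":36,"q":57},{"gk":72,"v":75,"xbp":65},86]}
After op 6 (add /x/0 80): {"oua":23,"x":[80,{"k":88,"l":36,"wsj":71},[33,40,47,87,24],{"jo":67,"m":71,"nr":36,"q":57},{"gk":72,"v":75,"xbp":65},86]}
After op 7 (remove /x/3/m): {"oua":23,"x":[80,{"k":88,"l":36,"wsj":71},[33,40,47,87,24],{"jo":67,"nr":36,"q":57},{"gk":72,"v":75,"xbp":65},86]}
After op 8 (remove /x/3/jo): {"oua":23,"x":[80,{"k":88,"l":36,"wsj":71},[33,40,47,87,24],{"nr":36,"q":57},{"gk":72,"v":75,"xbp":65},86]}
After op 9 (add /x/2/0 63): {"oua":23,"x":[80,{"k":88,"l":36,"wsj":71},[63,33,40,47,87,24],{"nr":36,"q":57},{"gk":72,"v":75,"xbp":65},86]}
After op 10 (replace /x/1/k 90): {"oua":23,"x":[80,{"k":90,"l":36,"wsj":71},[63,33,40,47,87,24],{"nr":36,"q":57},{"gk":72,"v":75,"xbp":65},86]}
After op 11 (replace /x/1/l 26): {"oua":23,"x":[80,{"k":90,"l":26,"wsj":71},[63,33,40,47,87,24],{"nr":36,"q":57},{"gk":72,"v":75,"xbp":65},86]}
After op 12 (add /x/1/bw 22): {"oua":23,"x":[80,{"bw":22,"k":90,"l":26,"wsj":71},[63,33,40,47,87,24],{"nr":36,"q":57},{"gk":72,"v":75,"xbp":65},86]}
After op 13 (add /x/2/1 39): {"oua":23,"x":[80,{"bw":22,"k":90,"l":26,"wsj":71},[63,39,33,40,47,87,24],{"nr":36,"q":57},{"gk":72,"v":75,"xbp":65},86]}
After op 14 (add /x/1/t 72): {"oua":23,"x":[80,{"bw":22,"k":90,"l":26,"t":72,"wsj":71},[63,39,33,40,47,87,24],{"nr":36,"q":57},{"gk":72,"v":75,"xbp":65},86]}
After op 15 (replace /x/1/k 49): {"oua":23,"x":[80,{"bw":22,"k":49,"l":26,"t":72,"wsj":71},[63,39,33,40,47,87,24],{"nr":36,"q":57},{"gk":72,"v":75,"xbp":65},86]}
After op 16 (add /x/2/3 77): {"oua":23,"x":[80,{"bw":22,"k":49,"l":26,"t":72,"wsj":71},[63,39,33,77,40,47,87,24],{"nr":36,"q":57},{"gk":72,"v":75,"xbp":65},86]}
After op 17 (add /x/5 15): {"oua":23,"x":[80,{"bw":22,"k":49,"l":26,"t":72,"wsj":71},[63,39,33,77,40,47,87,24],{"nr":36,"q":57},{"gk":72,"v":75,"xbp":65},15,86]}
After op 18 (replace /x/2/3 78): {"oua":23,"x":[80,{"bw":22,"k":49,"l":26,"t":72,"wsj":71},[63,39,33,78,40,47,87,24],{"nr":36,"q":57},{"gk":72,"v":75,"xbp":65},15,86]}
After op 19 (remove /x): {"oua":23}
After op 20 (replace /oua 28): {"oua":28}
After op 21 (add /f 67): {"f":67,"oua":28}
After op 22 (remove /oua): {"f":67}
After op 23 (remove /f): {}
Size at the root: 0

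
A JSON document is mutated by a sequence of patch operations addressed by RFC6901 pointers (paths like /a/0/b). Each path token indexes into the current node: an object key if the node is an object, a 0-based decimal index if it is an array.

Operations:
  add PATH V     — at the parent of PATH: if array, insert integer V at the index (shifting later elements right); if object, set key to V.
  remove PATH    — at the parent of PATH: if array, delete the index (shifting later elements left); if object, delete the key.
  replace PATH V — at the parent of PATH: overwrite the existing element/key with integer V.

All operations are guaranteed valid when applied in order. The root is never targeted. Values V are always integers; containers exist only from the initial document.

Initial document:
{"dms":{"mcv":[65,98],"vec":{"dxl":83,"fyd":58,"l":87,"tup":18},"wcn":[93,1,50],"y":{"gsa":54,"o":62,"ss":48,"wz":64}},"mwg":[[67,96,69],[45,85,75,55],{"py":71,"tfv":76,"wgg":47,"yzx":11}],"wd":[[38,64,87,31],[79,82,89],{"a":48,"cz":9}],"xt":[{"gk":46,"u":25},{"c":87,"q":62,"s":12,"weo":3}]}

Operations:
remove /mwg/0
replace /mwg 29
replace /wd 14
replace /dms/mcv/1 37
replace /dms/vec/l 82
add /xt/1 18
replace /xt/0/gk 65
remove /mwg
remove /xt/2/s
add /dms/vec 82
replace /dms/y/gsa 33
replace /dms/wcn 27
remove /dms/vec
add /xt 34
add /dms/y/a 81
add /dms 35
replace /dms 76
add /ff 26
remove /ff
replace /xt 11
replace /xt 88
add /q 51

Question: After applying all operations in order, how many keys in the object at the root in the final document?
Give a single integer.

Answer: 4

Derivation:
After op 1 (remove /mwg/0): {"dms":{"mcv":[65,98],"vec":{"dxl":83,"fyd":58,"l":87,"tup":18},"wcn":[93,1,50],"y":{"gsa":54,"o":62,"ss":48,"wz":64}},"mwg":[[45,85,75,55],{"py":71,"tfv":76,"wgg":47,"yzx":11}],"wd":[[38,64,87,31],[79,82,89],{"a":48,"cz":9}],"xt":[{"gk":46,"u":25},{"c":87,"q":62,"s":12,"weo":3}]}
After op 2 (replace /mwg 29): {"dms":{"mcv":[65,98],"vec":{"dxl":83,"fyd":58,"l":87,"tup":18},"wcn":[93,1,50],"y":{"gsa":54,"o":62,"ss":48,"wz":64}},"mwg":29,"wd":[[38,64,87,31],[79,82,89],{"a":48,"cz":9}],"xt":[{"gk":46,"u":25},{"c":87,"q":62,"s":12,"weo":3}]}
After op 3 (replace /wd 14): {"dms":{"mcv":[65,98],"vec":{"dxl":83,"fyd":58,"l":87,"tup":18},"wcn":[93,1,50],"y":{"gsa":54,"o":62,"ss":48,"wz":64}},"mwg":29,"wd":14,"xt":[{"gk":46,"u":25},{"c":87,"q":62,"s":12,"weo":3}]}
After op 4 (replace /dms/mcv/1 37): {"dms":{"mcv":[65,37],"vec":{"dxl":83,"fyd":58,"l":87,"tup":18},"wcn":[93,1,50],"y":{"gsa":54,"o":62,"ss":48,"wz":64}},"mwg":29,"wd":14,"xt":[{"gk":46,"u":25},{"c":87,"q":62,"s":12,"weo":3}]}
After op 5 (replace /dms/vec/l 82): {"dms":{"mcv":[65,37],"vec":{"dxl":83,"fyd":58,"l":82,"tup":18},"wcn":[93,1,50],"y":{"gsa":54,"o":62,"ss":48,"wz":64}},"mwg":29,"wd":14,"xt":[{"gk":46,"u":25},{"c":87,"q":62,"s":12,"weo":3}]}
After op 6 (add /xt/1 18): {"dms":{"mcv":[65,37],"vec":{"dxl":83,"fyd":58,"l":82,"tup":18},"wcn":[93,1,50],"y":{"gsa":54,"o":62,"ss":48,"wz":64}},"mwg":29,"wd":14,"xt":[{"gk":46,"u":25},18,{"c":87,"q":62,"s":12,"weo":3}]}
After op 7 (replace /xt/0/gk 65): {"dms":{"mcv":[65,37],"vec":{"dxl":83,"fyd":58,"l":82,"tup":18},"wcn":[93,1,50],"y":{"gsa":54,"o":62,"ss":48,"wz":64}},"mwg":29,"wd":14,"xt":[{"gk":65,"u":25},18,{"c":87,"q":62,"s":12,"weo":3}]}
After op 8 (remove /mwg): {"dms":{"mcv":[65,37],"vec":{"dxl":83,"fyd":58,"l":82,"tup":18},"wcn":[93,1,50],"y":{"gsa":54,"o":62,"ss":48,"wz":64}},"wd":14,"xt":[{"gk":65,"u":25},18,{"c":87,"q":62,"s":12,"weo":3}]}
After op 9 (remove /xt/2/s): {"dms":{"mcv":[65,37],"vec":{"dxl":83,"fyd":58,"l":82,"tup":18},"wcn":[93,1,50],"y":{"gsa":54,"o":62,"ss":48,"wz":64}},"wd":14,"xt":[{"gk":65,"u":25},18,{"c":87,"q":62,"weo":3}]}
After op 10 (add /dms/vec 82): {"dms":{"mcv":[65,37],"vec":82,"wcn":[93,1,50],"y":{"gsa":54,"o":62,"ss":48,"wz":64}},"wd":14,"xt":[{"gk":65,"u":25},18,{"c":87,"q":62,"weo":3}]}
After op 11 (replace /dms/y/gsa 33): {"dms":{"mcv":[65,37],"vec":82,"wcn":[93,1,50],"y":{"gsa":33,"o":62,"ss":48,"wz":64}},"wd":14,"xt":[{"gk":65,"u":25},18,{"c":87,"q":62,"weo":3}]}
After op 12 (replace /dms/wcn 27): {"dms":{"mcv":[65,37],"vec":82,"wcn":27,"y":{"gsa":33,"o":62,"ss":48,"wz":64}},"wd":14,"xt":[{"gk":65,"u":25},18,{"c":87,"q":62,"weo":3}]}
After op 13 (remove /dms/vec): {"dms":{"mcv":[65,37],"wcn":27,"y":{"gsa":33,"o":62,"ss":48,"wz":64}},"wd":14,"xt":[{"gk":65,"u":25},18,{"c":87,"q":62,"weo":3}]}
After op 14 (add /xt 34): {"dms":{"mcv":[65,37],"wcn":27,"y":{"gsa":33,"o":62,"ss":48,"wz":64}},"wd":14,"xt":34}
After op 15 (add /dms/y/a 81): {"dms":{"mcv":[65,37],"wcn":27,"y":{"a":81,"gsa":33,"o":62,"ss":48,"wz":64}},"wd":14,"xt":34}
After op 16 (add /dms 35): {"dms":35,"wd":14,"xt":34}
After op 17 (replace /dms 76): {"dms":76,"wd":14,"xt":34}
After op 18 (add /ff 26): {"dms":76,"ff":26,"wd":14,"xt":34}
After op 19 (remove /ff): {"dms":76,"wd":14,"xt":34}
After op 20 (replace /xt 11): {"dms":76,"wd":14,"xt":11}
After op 21 (replace /xt 88): {"dms":76,"wd":14,"xt":88}
After op 22 (add /q 51): {"dms":76,"q":51,"wd":14,"xt":88}
Size at the root: 4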